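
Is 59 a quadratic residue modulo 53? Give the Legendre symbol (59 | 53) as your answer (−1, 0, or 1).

First reduce: 59 ≡ 6 (mod 53).
Pull out 2: since 53 ≡ 5 (mod 8), (2/53) = -1.
Reciprocity: 3 ≡ 3 and 53 ≡ 1 (mod 4), so (3/53) = +(53/3).
Reduce top mod 3: now compute (2/3).
Pull out 2: since 3 ≡ 3 (mod 8), (2/3) = -1.
Reached (1/3) = 1. Collecting the sign flips along the way, the symbol is +1.

1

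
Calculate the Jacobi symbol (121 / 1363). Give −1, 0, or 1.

1

Reciprocity: 121 ≡ 1 and 1363 ≡ 3 (mod 4), so (121/1363) = +(1363/121).
Reduce top mod 121: now compute (32/121).
Pull out 2^5: since 121 ≡ 1 (mod 8), (2/121) = +1, so (2/121)^5 = +1.
Reached (1/121) = 1. Collecting the sign flips along the way, the symbol is +1.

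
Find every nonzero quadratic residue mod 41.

1, 2, 4, 5, 8, 9, 10, 16, 18, 20, 21, 23, 25, 31, 32, 33, 36, 37, 39, 40

Square k = 1,…,20 (k and 41−k give the same square):
1²=1, 2²=4, 3²=9, 4²=16, 5²=25, 6²=36, 7²≡8, 8²≡23, 9²≡40, 10²≡18, 11²≡39, 12²≡21, 13²≡5, 14²≡32, 15²≡20, 16²≡10, 17²≡2, 18²≡37, 19²≡33, 20²≡31 (mod 41).
So the quadratic residues mod 41 are {1, 2, 4, 5, 8, 9, 10, 16, 18, 20, 21, 23, 25, 31, 32, 33, 36, 37, 39, 40}.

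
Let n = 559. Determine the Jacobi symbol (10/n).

Pull out 2: since 559 ≡ 7 (mod 8), (2/559) = +1.
Reciprocity: 5 ≡ 1 and 559 ≡ 3 (mod 4), so (5/559) = +(559/5).
Reduce top mod 5: now compute (4/5).
Pull out 2^2: since 5 ≡ 5 (mod 8), (2/5) = -1, so (2/5)^2 = +1.
Reached (1/5) = 1. Collecting the sign flips along the way, the symbol is +1.

1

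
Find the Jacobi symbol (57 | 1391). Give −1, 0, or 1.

Reciprocity: 57 ≡ 1 and 1391 ≡ 3 (mod 4), so (57/1391) = +(1391/57).
Reduce top mod 57: now compute (23/57).
Reciprocity: 23 ≡ 3 and 57 ≡ 1 (mod 4), so (23/57) = +(57/23).
Reduce top mod 23: now compute (11/23).
Reciprocity: 11 ≡ 3 and 23 ≡ 3 (mod 4), so (11/23) = −(23/11).
Reduce top mod 11: now compute (1/11).
Reached (1/11) = 1. Collecting the sign flips along the way, the symbol is -1.

-1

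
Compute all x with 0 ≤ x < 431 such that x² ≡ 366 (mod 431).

80, 351

Since 431 ≡ 3 (mod 4), a square root of 366 is 366^((431+1)/4) = 366^108 mod 431.
Repeated squaring: 366^2≡346, 366^4≡329, 366^8≡60, 366^16≡152, 366^32≡261, 366^64≡23 (mod 431).
366^108 = 366^(64+32+8+4) ≡ 80 (mod 431).
Check: 80² = 6400 ≡ 366 (mod 431). The two roots are 80 and 351.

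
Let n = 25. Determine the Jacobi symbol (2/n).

1

Pull out 2: since 25 ≡ 1 (mod 8), (2/25) = +1.
Reached (1/25) = 1. Collecting the sign flips along the way, the symbol is +1.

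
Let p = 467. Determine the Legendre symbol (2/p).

-1

Euler's criterion: (2/467) ≡ 2^233 (mod 467).
2^2 ≡ 4 (mod 467)
2^4 ≡ 16 (mod 467)
2^8 ≡ 256 (mod 467)
2^16 ≡ 156 (mod 467)
2^32 ≡ 52 (mod 467)
2^64 ≡ 369 (mod 467)
2^128 ≡ 264 (mod 467)
2^233 = 2^(128+64+32+8+1) ≡ 466 (mod 467).
Result is 466 ≡ −1, so (2/467) = −1.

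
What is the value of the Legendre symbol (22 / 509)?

Pull out 2: since 509 ≡ 5 (mod 8), (2/509) = -1.
Reciprocity: 11 ≡ 3 and 509 ≡ 1 (mod 4), so (11/509) = +(509/11).
Reduce top mod 11: now compute (3/11).
Reciprocity: 3 ≡ 3 and 11 ≡ 3 (mod 4), so (3/11) = −(11/3).
Reduce top mod 3: now compute (2/3).
Pull out 2: since 3 ≡ 3 (mod 8), (2/3) = -1.
Reached (1/3) = 1. Collecting the sign flips along the way, the symbol is -1.

-1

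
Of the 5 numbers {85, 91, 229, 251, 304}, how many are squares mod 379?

3

(85/379) = -1 → non-residue.
(91/379) = +1 → QR.
(229/379) = -1 → non-residue.
(251/379) = +1 → QR.
(304/379) = +1 → QR.
Total quadratic residues among the 5: 3.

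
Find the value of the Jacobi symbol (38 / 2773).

Pull out 2: since 2773 ≡ 5 (mod 8), (2/2773) = -1.
Reciprocity: 19 ≡ 3 and 2773 ≡ 1 (mod 4), so (19/2773) = +(2773/19).
Reduce top mod 19: now compute (18/19).
Pull out 2: since 19 ≡ 3 (mod 8), (2/19) = -1.
Reciprocity: 9 ≡ 1 and 19 ≡ 3 (mod 4), so (9/19) = +(19/9).
Reduce top mod 9: now compute (1/9).
Reached (1/9) = 1. Collecting the sign flips along the way, the symbol is +1.

1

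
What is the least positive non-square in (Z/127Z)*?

(2/127) = +1, so 2 is a residue.
(3/127) = −1, so 3 is the smallest positive non-residue mod 127.

3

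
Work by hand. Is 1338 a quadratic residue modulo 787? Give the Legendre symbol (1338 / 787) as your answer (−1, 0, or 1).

1

First reduce: 1338 ≡ 551 (mod 787).
Reciprocity: 551 ≡ 3 and 787 ≡ 3 (mod 4), so (551/787) = −(787/551).
Reduce top mod 551: now compute (236/551).
Pull out 2^2: since 551 ≡ 7 (mod 8), (2/551) = +1, so (2/551)^2 = +1.
Reciprocity: 59 ≡ 3 and 551 ≡ 3 (mod 4), so (59/551) = −(551/59).
Reduce top mod 59: now compute (20/59).
Pull out 2^2: since 59 ≡ 3 (mod 8), (2/59) = -1, so (2/59)^2 = +1.
Reciprocity: 5 ≡ 1 and 59 ≡ 3 (mod 4), so (5/59) = +(59/5).
Reduce top mod 5: now compute (4/5).
Pull out 2^2: since 5 ≡ 5 (mod 8), (2/5) = -1, so (2/5)^2 = +1.
Reached (1/5) = 1. Collecting the sign flips along the way, the symbol is +1.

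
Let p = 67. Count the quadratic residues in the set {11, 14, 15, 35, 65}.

4

(11/67) = -1 → non-residue.
(14/67) = +1 → QR.
(15/67) = +1 → QR.
(35/67) = +1 → QR.
(65/67) = +1 → QR.
Total quadratic residues among the 5: 4.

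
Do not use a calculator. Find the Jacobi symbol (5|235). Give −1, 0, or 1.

0

Reciprocity: 5 ≡ 1 and 235 ≡ 3 (mod 4), so (5/235) = +(235/5).
Reduce top mod 5: now compute (0/5).
Top reduces to 0: gcd > 1, so the symbol is 0.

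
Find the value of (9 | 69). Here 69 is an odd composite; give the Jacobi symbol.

0

Reciprocity: 9 ≡ 1 and 69 ≡ 1 (mod 4), so (9/69) = +(69/9).
Reduce top mod 9: now compute (6/9).
Pull out 2: since 9 ≡ 1 (mod 8), (2/9) = +1.
Reciprocity: 3 ≡ 3 and 9 ≡ 1 (mod 4), so (3/9) = +(9/3).
Reduce top mod 3: now compute (0/3).
Top reduces to 0: gcd > 1, so the symbol is 0.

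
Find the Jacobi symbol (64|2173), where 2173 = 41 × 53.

Pull out 2^6: since 2173 ≡ 5 (mod 8), (2/2173) = -1, so (2/2173)^6 = +1.
Reached (1/2173) = 1. Collecting the sign flips along the way, the symbol is +1.

1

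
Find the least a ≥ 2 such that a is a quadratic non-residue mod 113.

3

(2/113) = +1, so 2 is a residue.
(3/113) = −1, so 3 is the smallest positive non-residue mod 113.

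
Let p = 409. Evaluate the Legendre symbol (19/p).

Reciprocity: 19 ≡ 3 and 409 ≡ 1 (mod 4), so (19/409) = +(409/19).
Reduce top mod 19: now compute (10/19).
Pull out 2: since 19 ≡ 3 (mod 8), (2/19) = -1.
Reciprocity: 5 ≡ 1 and 19 ≡ 3 (mod 4), so (5/19) = +(19/5).
Reduce top mod 5: now compute (4/5).
Pull out 2^2: since 5 ≡ 5 (mod 8), (2/5) = -1, so (2/5)^2 = +1.
Reached (1/5) = 1. Collecting the sign flips along the way, the symbol is -1.

-1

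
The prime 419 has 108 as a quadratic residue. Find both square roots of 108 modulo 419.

Since 419 ≡ 3 (mod 4), a square root of 108 is 108^((419+1)/4) = 108^105 mod 419.
Repeated squaring: 108^2≡351, 108^4≡15, 108^8≡225, 108^16≡345, 108^32≡29, 108^64≡3 (mod 419).
108^105 = 108^(64+32+8+1) ≡ 245 (mod 419).
Check: 245² = 60025 ≡ 108 (mod 419). The two roots are 174 and 245.

174, 245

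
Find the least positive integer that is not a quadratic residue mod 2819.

(2/2819) = −1, so 2 is the smallest positive non-residue mod 2819.

2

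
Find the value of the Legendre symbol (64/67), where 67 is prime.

1

Pull out 2^6: since 67 ≡ 3 (mod 8), (2/67) = -1, so (2/67)^6 = +1.
Reached (1/67) = 1. Collecting the sign flips along the way, the symbol is +1.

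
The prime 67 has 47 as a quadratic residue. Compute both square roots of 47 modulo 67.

Since 67 ≡ 3 (mod 4), a square root of 47 is 47^((67+1)/4) = 47^17 mod 67.
Repeated squaring: 47^2≡65, 47^4≡4, 47^8≡16, 47^16≡55 (mod 67).
47^17 = 47^(16+1) ≡ 39 (mod 67).
Check: 39² = 1521 ≡ 47 (mod 67). The two roots are 28 and 39.

28, 39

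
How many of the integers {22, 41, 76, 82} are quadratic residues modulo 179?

(22/179) = +1 → QR.
(41/179) = -1 → non-residue.
(76/179) = +1 → QR.
(82/179) = +1 → QR.
Total quadratic residues among the 4: 3.

3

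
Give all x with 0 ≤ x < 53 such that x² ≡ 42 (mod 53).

53 ≡ 1 (mod 4), so we find a root by search.
Trying successive values, 25² = 625 ≡ 42 (mod 53). The other root is 53 − 25 = 28.

25, 28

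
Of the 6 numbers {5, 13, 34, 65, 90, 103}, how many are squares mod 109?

(5/109) = +1 → QR.
(13/109) = -1 → non-residue.
(34/109) = +1 → QR.
(65/109) = -1 → non-residue.
(90/109) = -1 → non-residue.
(103/109) = -1 → non-residue.
Total quadratic residues among the 6: 2.

2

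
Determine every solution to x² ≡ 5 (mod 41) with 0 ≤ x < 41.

41 ≡ 1 (mod 4), so we find a root by search.
Trying successive values, 13² = 169 ≡ 5 (mod 41). The other root is 41 − 13 = 28.

13, 28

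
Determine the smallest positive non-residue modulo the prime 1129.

11

(2/1129) = +1, so 2 is a residue.
(3/1129) = +1, so 3 is a residue.
(4/1129) = +1, so 4 is a residue.
(5/1129) = +1, so 5 is a residue.
(6/1129) = +1, so 6 is a residue.
(7/1129) = +1, so 7 is a residue.
(8/1129) = +1, so 8 is a residue.
(9/1129) = +1, so 9 is a residue.
(10/1129) = +1, so 10 is a residue.
(11/1129) = −1, so 11 is the smallest positive non-residue mod 1129.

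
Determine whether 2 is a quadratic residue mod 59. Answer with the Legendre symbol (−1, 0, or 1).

Euler's criterion: (2/59) ≡ 2^29 (mod 59).
2^2 ≡ 4 (mod 59)
2^4 ≡ 16 (mod 59)
2^8 ≡ 20 (mod 59)
2^16 ≡ 46 (mod 59)
2^29 = 2^(16+8+4+1) ≡ 58 (mod 59).
Result is 58 ≡ −1, so (2/59) = −1.

-1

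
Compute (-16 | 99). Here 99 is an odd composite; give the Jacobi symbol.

-1

First reduce: -16 ≡ 83 (mod 99).
Reciprocity: 83 ≡ 3 and 99 ≡ 3 (mod 4), so (83/99) = −(99/83).
Reduce top mod 83: now compute (16/83).
Pull out 2^4: since 83 ≡ 3 (mod 8), (2/83) = -1, so (2/83)^4 = +1.
Reached (1/83) = 1. Collecting the sign flips along the way, the symbol is -1.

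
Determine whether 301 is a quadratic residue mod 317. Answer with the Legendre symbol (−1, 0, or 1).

Euler's criterion: (301/317) ≡ 301^158 (mod 317).
301^2 ≡ 256 (mod 317)
301^4 ≡ 234 (mod 317)
301^8 ≡ 232 (mod 317)
301^16 ≡ 251 (mod 317)
301^32 ≡ 235 (mod 317)
301^64 ≡ 67 (mod 317)
301^128 ≡ 51 (mod 317)
301^158 = 301^(128+16+8+4+2) ≡ 1 (mod 317).
Result is 1, so (301/317) = 1.

1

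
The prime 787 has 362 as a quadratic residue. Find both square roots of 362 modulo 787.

44, 743

Since 787 ≡ 3 (mod 4), a square root of 362 is 362^((787+1)/4) = 362^197 mod 787.
Repeated squaring: 362^2≡402, 362^4≡269, 362^8≡744, 362^16≡275, 362^32≡73, 362^64≡607, 362^128≡133 (mod 787).
362^197 = 362^(128+64+4+1) ≡ 44 (mod 787).
Check: 44² = 1936 ≡ 362 (mod 787). The two roots are 44 and 743.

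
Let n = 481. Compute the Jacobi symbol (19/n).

1

Reciprocity: 19 ≡ 3 and 481 ≡ 1 (mod 4), so (19/481) = +(481/19).
Reduce top mod 19: now compute (6/19).
Pull out 2: since 19 ≡ 3 (mod 8), (2/19) = -1.
Reciprocity: 3 ≡ 3 and 19 ≡ 3 (mod 4), so (3/19) = −(19/3).
Reduce top mod 3: now compute (1/3).
Reached (1/3) = 1. Collecting the sign flips along the way, the symbol is +1.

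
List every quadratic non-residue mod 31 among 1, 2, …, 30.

3,6,11,12,13,15,17,21,22,23,24,26,27,29,30

Square k = 1,…,15 (k and 31−k give the same square):
1²=1, 2²=4, 3²=9, 4²=16, 5²=25, 6²≡5, 7²≡18, 8²≡2, 9²≡19, 10²≡7, 11²≡28, 12²≡20, 13²≡14, 14²≡10, 15²≡8 (mod 31).
The residues are {1, 2, 4, 5, 7, 8, 9, 10, 14, 16, 18, 19, 20, 25, 28}; the non-residues are the remaining 15 nonzero classes.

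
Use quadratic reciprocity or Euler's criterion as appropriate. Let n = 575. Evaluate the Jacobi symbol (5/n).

Reciprocity: 5 ≡ 1 and 575 ≡ 3 (mod 4), so (5/575) = +(575/5).
Reduce top mod 5: now compute (0/5).
Top reduces to 0: gcd > 1, so the symbol is 0.

0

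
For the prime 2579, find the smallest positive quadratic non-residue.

2

(2/2579) = −1, so 2 is the smallest positive non-residue mod 2579.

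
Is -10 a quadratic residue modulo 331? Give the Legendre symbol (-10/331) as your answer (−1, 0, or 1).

1

Euler's criterion: (-10/331) ≡ 321^165 (mod 331).
321^2 ≡ 100 (mod 331)
321^4 ≡ 70 (mod 331)
321^8 ≡ 266 (mod 331)
321^16 ≡ 253 (mod 331)
321^32 ≡ 126 (mod 331)
321^64 ≡ 319 (mod 331)
321^128 ≡ 144 (mod 331)
321^165 = 321^(128+32+4+1) ≡ 1 (mod 331).
Result is 1, so (-10/331) = 1.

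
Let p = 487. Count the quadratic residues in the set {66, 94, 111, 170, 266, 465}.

(66/487) = +1 → QR.
(94/487) = -1 → non-residue.
(111/487) = +1 → QR.
(170/487) = +1 → QR.
(266/487) = -1 → non-residue.
(465/487) = +1 → QR.
Total quadratic residues among the 6: 4.

4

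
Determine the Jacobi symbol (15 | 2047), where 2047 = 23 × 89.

Reciprocity: 15 ≡ 3 and 2047 ≡ 3 (mod 4), so (15/2047) = −(2047/15).
Reduce top mod 15: now compute (7/15).
Reciprocity: 7 ≡ 3 and 15 ≡ 3 (mod 4), so (7/15) = −(15/7).
Reduce top mod 7: now compute (1/7).
Reached (1/7) = 1. Collecting the sign flips along the way, the symbol is +1.

1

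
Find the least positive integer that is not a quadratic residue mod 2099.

2

(2/2099) = −1, so 2 is the smallest positive non-residue mod 2099.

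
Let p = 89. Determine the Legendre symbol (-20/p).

Euler's criterion: (-20/89) ≡ 69^44 (mod 89).
69^2 ≡ 44 (mod 89)
69^4 ≡ 67 (mod 89)
69^8 ≡ 39 (mod 89)
69^16 ≡ 8 (mod 89)
69^32 ≡ 64 (mod 89)
69^44 = 69^(32+8+4) ≡ 1 (mod 89).
Result is 1, so (-20/89) = 1.

1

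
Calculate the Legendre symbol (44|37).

1

Euler's criterion: (44/37) ≡ 7^18 (mod 37).
7^2 ≡ 12 (mod 37)
7^4 ≡ 33 (mod 37)
7^8 ≡ 16 (mod 37)
7^16 ≡ 34 (mod 37)
7^18 = 7^(16+2) ≡ 1 (mod 37).
Result is 1, so (44/37) = 1.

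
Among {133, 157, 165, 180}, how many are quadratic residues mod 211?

(133/211) = -1 → non-residue.
(157/211) = -1 → non-residue.
(165/211) = -1 → non-residue.
(180/211) = +1 → QR.
Total quadratic residues among the 4: 1.

1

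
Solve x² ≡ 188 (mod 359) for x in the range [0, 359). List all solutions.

Since 359 ≡ 3 (mod 4), a square root of 188 is 188^((359+1)/4) = 188^90 mod 359.
Repeated squaring: 188^2≡162, 188^4≡37, 188^8≡292, 188^16≡181, 188^32≡92, 188^64≡207 (mod 359).
188^90 = 188^(64+16+8+2) ≡ 125 (mod 359).
Check: 125² = 15625 ≡ 188 (mod 359). The two roots are 125 and 234.

125, 234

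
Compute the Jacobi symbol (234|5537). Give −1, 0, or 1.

Pull out 2: since 5537 ≡ 1 (mod 8), (2/5537) = +1.
Reciprocity: 117 ≡ 1 and 5537 ≡ 1 (mod 4), so (117/5537) = +(5537/117).
Reduce top mod 117: now compute (38/117).
Pull out 2: since 117 ≡ 5 (mod 8), (2/117) = -1.
Reciprocity: 19 ≡ 3 and 117 ≡ 1 (mod 4), so (19/117) = +(117/19).
Reduce top mod 19: now compute (3/19).
Reciprocity: 3 ≡ 3 and 19 ≡ 3 (mod 4), so (3/19) = −(19/3).
Reduce top mod 3: now compute (1/3).
Reached (1/3) = 1. Collecting the sign flips along the way, the symbol is +1.

1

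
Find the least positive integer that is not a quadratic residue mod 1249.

(2/1249) = +1, so 2 is a residue.
(3/1249) = +1, so 3 is a residue.
(4/1249) = +1, so 4 is a residue.
(5/1249) = +1, so 5 is a residue.
(6/1249) = +1, so 6 is a residue.
(7/1249) = −1, so 7 is the smallest positive non-residue mod 1249.

7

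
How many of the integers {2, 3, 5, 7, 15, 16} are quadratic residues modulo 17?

3

(2/17) = +1 → QR.
(3/17) = -1 → non-residue.
(5/17) = -1 → non-residue.
(7/17) = -1 → non-residue.
(15/17) = +1 → QR.
(16/17) = +1 → QR.
Total quadratic residues among the 6: 3.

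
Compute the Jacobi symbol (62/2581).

Pull out 2: since 2581 ≡ 5 (mod 8), (2/2581) = -1.
Reciprocity: 31 ≡ 3 and 2581 ≡ 1 (mod 4), so (31/2581) = +(2581/31).
Reduce top mod 31: now compute (8/31).
Pull out 2^3: since 31 ≡ 7 (mod 8), (2/31) = +1, so (2/31)^3 = +1.
Reached (1/31) = 1. Collecting the sign flips along the way, the symbol is -1.

-1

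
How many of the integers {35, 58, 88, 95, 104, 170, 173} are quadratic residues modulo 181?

1

(35/181) = -1 → non-residue.
(58/181) = -1 → non-residue.
(88/181) = -1 → non-residue.
(95/181) = -1 → non-residue.
(104/181) = -1 → non-residue.
(170/181) = +1 → QR.
(173/181) = -1 → non-residue.
Total quadratic residues among the 7: 1.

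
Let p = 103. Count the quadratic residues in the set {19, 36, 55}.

3

(19/103) = +1 → QR.
(36/103) = +1 → QR.
(55/103) = +1 → QR.
Total quadratic residues among the 3: 3.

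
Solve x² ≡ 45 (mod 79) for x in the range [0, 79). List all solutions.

19, 60

Since 79 ≡ 3 (mod 4), a square root of 45 is 45^((79+1)/4) = 45^20 mod 79.
Repeated squaring: 45^2≡50, 45^4≡51, 45^8≡73, 45^16≡36 (mod 79).
45^20 = 45^(16+4) ≡ 19 (mod 79).
Check: 19² = 361 ≡ 45 (mod 79). The two roots are 19 and 60.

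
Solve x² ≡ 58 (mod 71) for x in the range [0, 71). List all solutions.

22, 49

Since 71 ≡ 3 (mod 4), a square root of 58 is 58^((71+1)/4) = 58^18 mod 71.
Repeated squaring: 58^2≡27, 58^4≡19, 58^8≡6, 58^16≡36 (mod 71).
58^18 = 58^(16+2) ≡ 49 (mod 71).
Check: 49² = 2401 ≡ 58 (mod 71). The two roots are 22 and 49.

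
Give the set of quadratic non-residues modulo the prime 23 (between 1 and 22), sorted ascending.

Square k = 1,…,11 (k and 23−k give the same square):
1²=1, 2²=4, 3²=9, 4²=16, 5²≡2, 6²≡13, 7²≡3, 8²≡18, 9²≡12, 10²≡8, 11²≡6 (mod 23).
The residues are {1, 2, 3, 4, 6, 8, 9, 12, 13, 16, 18}; the non-residues are the remaining 11 nonzero classes.

5 7 10 11 14 15 17 19 20 21 22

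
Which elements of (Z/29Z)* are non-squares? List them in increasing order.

Square k = 1,…,14 (k and 29−k give the same square):
1²=1, 2²=4, 3²=9, 4²=16, 5²=25, 6²≡7, 7²≡20, 8²≡6, 9²≡23, 10²≡13, 11²≡5, 12²≡28, 13²≡24, 14²≡22 (mod 29).
The residues are {1, 4, 5, 6, 7, 9, 13, 16, 20, 22, 23, 24, 25, 28}; the non-residues are the remaining 14 nonzero classes.

2,3,8,10,11,12,14,15,17,18,19,21,26,27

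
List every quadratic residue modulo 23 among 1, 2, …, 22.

1, 2, 3, 4, 6, 8, 9, 12, 13, 16, 18

Square k = 1,…,11 (k and 23−k give the same square):
1²=1, 2²=4, 3²=9, 4²=16, 5²≡2, 6²≡13, 7²≡3, 8²≡18, 9²≡12, 10²≡8, 11²≡6 (mod 23).
So the quadratic residues mod 23 are {1, 2, 3, 4, 6, 8, 9, 12, 13, 16, 18}.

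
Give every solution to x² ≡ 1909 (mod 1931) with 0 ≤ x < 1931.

Since 1931 ≡ 3 (mod 4), a square root of 1909 is 1909^((1931+1)/4) = 1909^483 mod 1931.
Repeated squaring: 1909^2≡484, 1909^4≡605, 1909^8≡1066, 1909^16≡928, 1909^32≡1889, 1909^64≡1764, 1909^128≡855, 1909^256≡1107 (mod 1931).
1909^483 = 1909^(256+128+64+32+2+1) ≡ 1633 (mod 1931).
Check: 1633² = 2666689 ≡ 1909 (mod 1931). The two roots are 298 and 1633.

298, 1633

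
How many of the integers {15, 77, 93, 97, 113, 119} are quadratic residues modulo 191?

3

(15/191) = +1 → QR.
(77/191) = +1 → QR.
(93/191) = -1 → non-residue.
(97/191) = +1 → QR.
(113/191) = -1 → non-residue.
(119/191) = -1 → non-residue.
Total quadratic residues among the 6: 3.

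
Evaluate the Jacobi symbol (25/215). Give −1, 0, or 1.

0

Reciprocity: 25 ≡ 1 and 215 ≡ 3 (mod 4), so (25/215) = +(215/25).
Reduce top mod 25: now compute (15/25).
Reciprocity: 15 ≡ 3 and 25 ≡ 1 (mod 4), so (15/25) = +(25/15).
Reduce top mod 15: now compute (10/15).
Pull out 2: since 15 ≡ 7 (mod 8), (2/15) = +1.
Reciprocity: 5 ≡ 1 and 15 ≡ 3 (mod 4), so (5/15) = +(15/5).
Reduce top mod 5: now compute (0/5).
Top reduces to 0: gcd > 1, so the symbol is 0.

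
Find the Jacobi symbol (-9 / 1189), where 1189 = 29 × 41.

First reduce: -9 ≡ 1180 (mod 1189).
Pull out 2^2: since 1189 ≡ 5 (mod 8), (2/1189) = -1, so (2/1189)^2 = +1.
Reciprocity: 295 ≡ 3 and 1189 ≡ 1 (mod 4), so (295/1189) = +(1189/295).
Reduce top mod 295: now compute (9/295).
Reciprocity: 9 ≡ 1 and 295 ≡ 3 (mod 4), so (9/295) = +(295/9).
Reduce top mod 9: now compute (7/9).
Reciprocity: 7 ≡ 3 and 9 ≡ 1 (mod 4), so (7/9) = +(9/7).
Reduce top mod 7: now compute (2/7).
Pull out 2: since 7 ≡ 7 (mod 8), (2/7) = +1.
Reached (1/7) = 1. Collecting the sign flips along the way, the symbol is +1.

1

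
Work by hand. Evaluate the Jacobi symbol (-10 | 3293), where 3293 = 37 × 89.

1

First reduce: -10 ≡ 3283 (mod 3293).
Reciprocity: 3283 ≡ 3 and 3293 ≡ 1 (mod 4), so (3283/3293) = +(3293/3283).
Reduce top mod 3283: now compute (10/3283).
Pull out 2: since 3283 ≡ 3 (mod 8), (2/3283) = -1.
Reciprocity: 5 ≡ 1 and 3283 ≡ 3 (mod 4), so (5/3283) = +(3283/5).
Reduce top mod 5: now compute (3/5).
Reciprocity: 3 ≡ 3 and 5 ≡ 1 (mod 4), so (3/5) = +(5/3).
Reduce top mod 3: now compute (2/3).
Pull out 2: since 3 ≡ 3 (mod 8), (2/3) = -1.
Reached (1/3) = 1. Collecting the sign flips along the way, the symbol is +1.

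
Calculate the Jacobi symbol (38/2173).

-1

Pull out 2: since 2173 ≡ 5 (mod 8), (2/2173) = -1.
Reciprocity: 19 ≡ 3 and 2173 ≡ 1 (mod 4), so (19/2173) = +(2173/19).
Reduce top mod 19: now compute (7/19).
Reciprocity: 7 ≡ 3 and 19 ≡ 3 (mod 4), so (7/19) = −(19/7).
Reduce top mod 7: now compute (5/7).
Reciprocity: 5 ≡ 1 and 7 ≡ 3 (mod 4), so (5/7) = +(7/5).
Reduce top mod 5: now compute (2/5).
Pull out 2: since 5 ≡ 5 (mod 8), (2/5) = -1.
Reached (1/5) = 1. Collecting the sign flips along the way, the symbol is -1.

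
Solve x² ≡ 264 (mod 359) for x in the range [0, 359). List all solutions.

Since 359 ≡ 3 (mod 4), a square root of 264 is 264^((359+1)/4) = 264^90 mod 359.
Repeated squaring: 264^2≡50, 264^4≡346, 264^8≡169, 264^16≡200, 264^32≡151, 264^64≡184 (mod 359).
264^90 = 264^(64+16+8+2) ≡ 303 (mod 359).
Check: 303² = 91809 ≡ 264 (mod 359). The two roots are 56 and 303.

56, 303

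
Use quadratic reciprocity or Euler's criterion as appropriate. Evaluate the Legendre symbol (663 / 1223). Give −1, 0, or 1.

Reciprocity: 663 ≡ 3 and 1223 ≡ 3 (mod 4), so (663/1223) = −(1223/663).
Reduce top mod 663: now compute (560/663).
Pull out 2^4: since 663 ≡ 7 (mod 8), (2/663) = +1, so (2/663)^4 = +1.
Reciprocity: 35 ≡ 3 and 663 ≡ 3 (mod 4), so (35/663) = −(663/35).
Reduce top mod 35: now compute (33/35).
Reciprocity: 33 ≡ 1 and 35 ≡ 3 (mod 4), so (33/35) = +(35/33).
Reduce top mod 33: now compute (2/33).
Pull out 2: since 33 ≡ 1 (mod 8), (2/33) = +1.
Reached (1/33) = 1. Collecting the sign flips along the way, the symbol is +1.

1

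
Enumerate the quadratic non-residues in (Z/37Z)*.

2, 5, 6, 8, 13, 14, 15, 17, 18, 19, 20, 22, 23, 24, 29, 31, 32, 35

Square k = 1,…,18 (k and 37−k give the same square):
1²=1, 2²=4, 3²=9, 4²=16, 5²=25, 6²=36, 7²≡12, 8²≡27, 9²≡7, 10²≡26, 11²≡10, 12²≡33, 13²≡21, 14²≡11, 15²≡3, 16²≡34, 17²≡30, 18²≡28 (mod 37).
The residues are {1, 3, 4, 7, 9, 10, 11, 12, 16, 21, 25, 26, 27, 28, 30, 33, 34, 36}; the non-residues are the remaining 18 nonzero classes.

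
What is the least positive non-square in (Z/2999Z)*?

(2/2999) = +1, so 2 is a residue.
(3/2999) = +1, so 3 is a residue.
(4/2999) = +1, so 4 is a residue.
(5/2999) = +1, so 5 is a residue.
(6/2999) = +1, so 6 is a residue.
(7/2999) = +1, so 7 is a residue.
(8/2999) = +1, so 8 is a residue.
(9/2999) = +1, so 9 is a residue.
(10/2999) = +1, so 10 is a residue.
(11/2999) = +1, so 11 is a residue.
(12/2999) = +1, so 12 is a residue.
(13/2999) = +1, so 13 is a residue.
(14/2999) = +1, so 14 is a residue.
(15/2999) = +1, so 15 is a residue.
(16/2999) = +1, so 16 is a residue.
(17/2999) = −1, so 17 is the smallest positive non-residue mod 2999.

17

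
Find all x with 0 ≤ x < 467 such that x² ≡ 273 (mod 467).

Since 467 ≡ 3 (mod 4), a square root of 273 is 273^((467+1)/4) = 273^117 mod 467.
Repeated squaring: 273^2≡276, 273^4≡55, 273^8≡223, 273^16≡227, 273^32≡159, 273^64≡63 (mod 467).
273^117 = 273^(64+32+16+4+1) ≡ 221 (mod 467).
Check: 221² = 48841 ≡ 273 (mod 467). The two roots are 221 and 246.

221, 246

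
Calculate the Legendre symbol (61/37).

First reduce: 61 ≡ 24 (mod 37).
Pull out 2^3: since 37 ≡ 5 (mod 8), (2/37) = -1, so (2/37)^3 = -1.
Reciprocity: 3 ≡ 3 and 37 ≡ 1 (mod 4), so (3/37) = +(37/3).
Reduce top mod 3: now compute (1/3).
Reached (1/3) = 1. Collecting the sign flips along the way, the symbol is -1.

-1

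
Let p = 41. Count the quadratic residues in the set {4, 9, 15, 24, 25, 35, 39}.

(4/41) = +1 → QR.
(9/41) = +1 → QR.
(15/41) = -1 → non-residue.
(24/41) = -1 → non-residue.
(25/41) = +1 → QR.
(35/41) = -1 → non-residue.
(39/41) = +1 → QR.
Total quadratic residues among the 7: 4.

4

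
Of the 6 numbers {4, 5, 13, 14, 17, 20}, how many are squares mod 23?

2

(4/23) = +1 → QR.
(5/23) = -1 → non-residue.
(13/23) = +1 → QR.
(14/23) = -1 → non-residue.
(17/23) = -1 → non-residue.
(20/23) = -1 → non-residue.
Total quadratic residues among the 6: 2.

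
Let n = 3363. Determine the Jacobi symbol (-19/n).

First reduce: -19 ≡ 3344 (mod 3363).
Pull out 2^4: since 3363 ≡ 3 (mod 8), (2/3363) = -1, so (2/3363)^4 = +1.
Reciprocity: 209 ≡ 1 and 3363 ≡ 3 (mod 4), so (209/3363) = +(3363/209).
Reduce top mod 209: now compute (19/209).
Reciprocity: 19 ≡ 3 and 209 ≡ 1 (mod 4), so (19/209) = +(209/19).
Reduce top mod 19: now compute (0/19).
Top reduces to 0: gcd > 1, so the symbol is 0.

0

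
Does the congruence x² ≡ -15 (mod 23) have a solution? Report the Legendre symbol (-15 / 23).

1

Euler's criterion: (-15/23) ≡ 8^11 (mod 23).
8^2 ≡ 18 (mod 23)
8^4 ≡ 2 (mod 23)
8^8 ≡ 4 (mod 23)
8^11 = 8^(8+2+1) ≡ 1 (mod 23).
Result is 1, so (-15/23) = 1.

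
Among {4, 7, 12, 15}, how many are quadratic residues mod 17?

(4/17) = +1 → QR.
(7/17) = -1 → non-residue.
(12/17) = -1 → non-residue.
(15/17) = +1 → QR.
Total quadratic residues among the 4: 2.

2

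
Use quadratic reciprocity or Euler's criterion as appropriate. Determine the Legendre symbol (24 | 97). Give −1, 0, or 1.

1

Euler's criterion: (24/97) ≡ 24^48 (mod 97).
24^2 ≡ 91 (mod 97)
24^4 ≡ 36 (mod 97)
24^8 ≡ 35 (mod 97)
24^16 ≡ 61 (mod 97)
24^32 ≡ 35 (mod 97)
24^48 = 24^(32+16) ≡ 1 (mod 97).
Result is 1, so (24/97) = 1.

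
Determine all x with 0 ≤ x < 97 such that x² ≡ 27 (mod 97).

97 ≡ 1 (mod 4), so we find a root by search.
Trying successive values, 30² = 900 ≡ 27 (mod 97). The other root is 97 − 30 = 67.

30, 67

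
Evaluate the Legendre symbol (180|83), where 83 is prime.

-1

First reduce: 180 ≡ 14 (mod 83).
Pull out 2: since 83 ≡ 3 (mod 8), (2/83) = -1.
Reciprocity: 7 ≡ 3 and 83 ≡ 3 (mod 4), so (7/83) = −(83/7).
Reduce top mod 7: now compute (6/7).
Pull out 2: since 7 ≡ 7 (mod 8), (2/7) = +1.
Reciprocity: 3 ≡ 3 and 7 ≡ 3 (mod 4), so (3/7) = −(7/3).
Reduce top mod 3: now compute (1/3).
Reached (1/3) = 1. Collecting the sign flips along the way, the symbol is -1.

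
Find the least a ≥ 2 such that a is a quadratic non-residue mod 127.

3

(2/127) = +1, so 2 is a residue.
(3/127) = −1, so 3 is the smallest positive non-residue mod 127.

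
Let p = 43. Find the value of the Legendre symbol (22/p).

-1

Pull out 2: since 43 ≡ 3 (mod 8), (2/43) = -1.
Reciprocity: 11 ≡ 3 and 43 ≡ 3 (mod 4), so (11/43) = −(43/11).
Reduce top mod 11: now compute (10/11).
Pull out 2: since 11 ≡ 3 (mod 8), (2/11) = -1.
Reciprocity: 5 ≡ 1 and 11 ≡ 3 (mod 4), so (5/11) = +(11/5).
Reduce top mod 5: now compute (1/5).
Reached (1/5) = 1. Collecting the sign flips along the way, the symbol is -1.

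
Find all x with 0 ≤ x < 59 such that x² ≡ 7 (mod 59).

Since 59 ≡ 3 (mod 4), a square root of 7 is 7^((59+1)/4) = 7^15 mod 59.
Repeated squaring: 7^2≡49, 7^4≡41, 7^8≡29 (mod 59).
7^15 = 7^(8+4+2+1) ≡ 19 (mod 59).
Check: 19² = 361 ≡ 7 (mod 59). The two roots are 19 and 40.

19, 40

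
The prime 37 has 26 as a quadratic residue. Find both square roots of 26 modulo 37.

37 ≡ 1 (mod 4), so we find a root by search.
Trying successive values, 10² = 100 ≡ 26 (mod 37). The other root is 37 − 10 = 27.

10, 27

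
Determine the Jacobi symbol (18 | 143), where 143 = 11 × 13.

Pull out 2: since 143 ≡ 7 (mod 8), (2/143) = +1.
Reciprocity: 9 ≡ 1 and 143 ≡ 3 (mod 4), so (9/143) = +(143/9).
Reduce top mod 9: now compute (8/9).
Pull out 2^3: since 9 ≡ 1 (mod 8), (2/9) = +1, so (2/9)^3 = +1.
Reached (1/9) = 1. Collecting the sign flips along the way, the symbol is +1.

1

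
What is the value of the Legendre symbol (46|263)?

1

Pull out 2: since 263 ≡ 7 (mod 8), (2/263) = +1.
Reciprocity: 23 ≡ 3 and 263 ≡ 3 (mod 4), so (23/263) = −(263/23).
Reduce top mod 23: now compute (10/23).
Pull out 2: since 23 ≡ 7 (mod 8), (2/23) = +1.
Reciprocity: 5 ≡ 1 and 23 ≡ 3 (mod 4), so (5/23) = +(23/5).
Reduce top mod 5: now compute (3/5).
Reciprocity: 3 ≡ 3 and 5 ≡ 1 (mod 4), so (3/5) = +(5/3).
Reduce top mod 3: now compute (2/3).
Pull out 2: since 3 ≡ 3 (mod 8), (2/3) = -1.
Reached (1/3) = 1. Collecting the sign flips along the way, the symbol is +1.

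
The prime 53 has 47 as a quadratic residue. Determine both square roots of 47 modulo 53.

53 ≡ 1 (mod 4), so we find a root by search.
Trying successive values, 10² = 100 ≡ 47 (mod 53). The other root is 53 − 10 = 43.

10, 43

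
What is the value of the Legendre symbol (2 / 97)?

Euler's criterion: (2/97) ≡ 2^48 (mod 97).
2^2 ≡ 4 (mod 97)
2^4 ≡ 16 (mod 97)
2^8 ≡ 62 (mod 97)
2^16 ≡ 61 (mod 97)
2^32 ≡ 35 (mod 97)
2^48 = 2^(32+16) ≡ 1 (mod 97).
Result is 1, so (2/97) = 1.

1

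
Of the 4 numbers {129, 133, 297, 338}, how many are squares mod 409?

(129/409) = -1 → non-residue.
(133/409) = +1 → QR.
(297/409) = -1 → non-residue.
(338/409) = +1 → QR.
Total quadratic residues among the 4: 2.

2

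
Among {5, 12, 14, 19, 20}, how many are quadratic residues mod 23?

1

(5/23) = -1 → non-residue.
(12/23) = +1 → QR.
(14/23) = -1 → non-residue.
(19/23) = -1 → non-residue.
(20/23) = -1 → non-residue.
Total quadratic residues among the 5: 1.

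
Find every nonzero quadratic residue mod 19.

1 4 5 6 7 9 11 16 17

Square k = 1,…,9 (k and 19−k give the same square):
1²=1, 2²=4, 3²=9, 4²=16, 5²≡6, 6²≡17, 7²≡11, 8²≡7, 9²≡5 (mod 19).
So the quadratic residues mod 19 are {1, 4, 5, 6, 7, 9, 11, 16, 17}.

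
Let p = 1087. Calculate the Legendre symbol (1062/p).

-1

Pull out 2: since 1087 ≡ 7 (mod 8), (2/1087) = +1.
Reciprocity: 531 ≡ 3 and 1087 ≡ 3 (mod 4), so (531/1087) = −(1087/531).
Reduce top mod 531: now compute (25/531).
Reciprocity: 25 ≡ 1 and 531 ≡ 3 (mod 4), so (25/531) = +(531/25).
Reduce top mod 25: now compute (6/25).
Pull out 2: since 25 ≡ 1 (mod 8), (2/25) = +1.
Reciprocity: 3 ≡ 3 and 25 ≡ 1 (mod 4), so (3/25) = +(25/3).
Reduce top mod 3: now compute (1/3).
Reached (1/3) = 1. Collecting the sign flips along the way, the symbol is -1.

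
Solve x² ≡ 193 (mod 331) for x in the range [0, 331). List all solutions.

155, 176

Since 331 ≡ 3 (mod 4), a square root of 193 is 193^((331+1)/4) = 193^83 mod 331.
Repeated squaring: 193^2≡177, 193^4≡215, 193^8≡216, 193^16≡316, 193^32≡225, 193^64≡313 (mod 331).
193^83 = 193^(64+16+2+1) ≡ 155 (mod 331).
Check: 155² = 24025 ≡ 193 (mod 331). The two roots are 155 and 176.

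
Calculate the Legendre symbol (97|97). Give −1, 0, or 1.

First reduce: 97 ≡ 0 (mod 97).
Top reduces to 0: gcd > 1, so the symbol is 0.

0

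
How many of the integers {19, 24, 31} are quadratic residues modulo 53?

(19/53) = -1 → non-residue.
(24/53) = +1 → QR.
(31/53) = -1 → non-residue.
Total quadratic residues among the 3: 1.

1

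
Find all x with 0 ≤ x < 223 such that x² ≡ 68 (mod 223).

108, 115

Since 223 ≡ 3 (mod 4), a square root of 68 is 68^((223+1)/4) = 68^56 mod 223.
Repeated squaring: 68^2≡164, 68^4≡136, 68^8≡210, 68^16≡169, 68^32≡17 (mod 223).
68^56 = 68^(32+16+8) ≡ 115 (mod 223).
Check: 115² = 13225 ≡ 68 (mod 223). The two roots are 108 and 115.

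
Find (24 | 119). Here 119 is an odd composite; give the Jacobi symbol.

1

Pull out 2^3: since 119 ≡ 7 (mod 8), (2/119) = +1, so (2/119)^3 = +1.
Reciprocity: 3 ≡ 3 and 119 ≡ 3 (mod 4), so (3/119) = −(119/3).
Reduce top mod 3: now compute (2/3).
Pull out 2: since 3 ≡ 3 (mod 8), (2/3) = -1.
Reached (1/3) = 1. Collecting the sign flips along the way, the symbol is +1.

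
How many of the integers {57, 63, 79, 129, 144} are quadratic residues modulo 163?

(57/163) = +1 → QR.
(63/163) = -1 → non-residue.
(79/163) = -1 → non-residue.
(129/163) = -1 → non-residue.
(144/163) = +1 → QR.
Total quadratic residues among the 5: 2.

2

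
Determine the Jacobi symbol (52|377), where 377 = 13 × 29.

Pull out 2^2: since 377 ≡ 1 (mod 8), (2/377) = +1, so (2/377)^2 = +1.
Reciprocity: 13 ≡ 1 and 377 ≡ 1 (mod 4), so (13/377) = +(377/13).
Reduce top mod 13: now compute (0/13).
Top reduces to 0: gcd > 1, so the symbol is 0.

0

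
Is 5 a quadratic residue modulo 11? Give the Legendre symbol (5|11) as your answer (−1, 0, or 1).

Euler's criterion: (5/11) ≡ 5^5 (mod 11).
5^2 ≡ 3 (mod 11)
5^4 ≡ 9 (mod 11)
5^5 = 5^(4+1) ≡ 1 (mod 11).
Result is 1, so (5/11) = 1.

1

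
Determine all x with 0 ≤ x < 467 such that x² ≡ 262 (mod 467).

27, 440

Since 467 ≡ 3 (mod 4), a square root of 262 is 262^((467+1)/4) = 262^117 mod 467.
Repeated squaring: 262^2≡462, 262^4≡25, 262^8≡158, 262^16≡213, 262^32≡70, 262^64≡230 (mod 467).
262^117 = 262^(64+32+16+4+1) ≡ 27 (mod 467).
Check: 27² = 729 ≡ 262 (mod 467). The two roots are 27 and 440.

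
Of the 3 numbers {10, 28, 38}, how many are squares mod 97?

(10/97) = -1 → non-residue.
(28/97) = -1 → non-residue.
(38/97) = -1 → non-residue.
Total quadratic residues among the 3: 0.

0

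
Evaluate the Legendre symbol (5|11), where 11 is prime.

Reciprocity: 5 ≡ 1 and 11 ≡ 3 (mod 4), so (5/11) = +(11/5).
Reduce top mod 5: now compute (1/5).
Reached (1/5) = 1. Collecting the sign flips along the way, the symbol is +1.

1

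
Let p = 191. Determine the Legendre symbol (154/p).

Euler's criterion: (154/191) ≡ 154^95 (mod 191).
154^2 ≡ 32 (mod 191)
154^4 ≡ 69 (mod 191)
154^8 ≡ 177 (mod 191)
154^16 ≡ 5 (mod 191)
154^32 ≡ 25 (mod 191)
154^64 ≡ 52 (mod 191)
154^95 = 154^(64+16+8+4+2+1) ≡ 1 (mod 191).
Result is 1, so (154/191) = 1.

1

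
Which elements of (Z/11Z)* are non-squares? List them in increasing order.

Square k = 1,…,5 (k and 11−k give the same square):
1²=1, 2²=4, 3²=9, 4²≡5, 5²≡3 (mod 11).
The residues are {1, 3, 4, 5, 9}; the non-residues are the remaining 5 nonzero classes.

2,6,7,8,10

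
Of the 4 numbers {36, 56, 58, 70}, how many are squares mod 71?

2

(36/71) = +1 → QR.
(56/71) = -1 → non-residue.
(58/71) = +1 → QR.
(70/71) = -1 → non-residue.
Total quadratic residues among the 4: 2.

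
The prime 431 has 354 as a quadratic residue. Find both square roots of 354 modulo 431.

148, 283

Since 431 ≡ 3 (mod 4), a square root of 354 is 354^((431+1)/4) = 354^108 mod 431.
Repeated squaring: 354^2≡326, 354^4≡250, 354^8≡5, 354^16≡25, 354^32≡194, 354^64≡139 (mod 431).
354^108 = 354^(64+32+8+4) ≡ 283 (mod 431).
Check: 283² = 80089 ≡ 354 (mod 431). The two roots are 148 and 283.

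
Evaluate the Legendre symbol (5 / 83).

Euler's criterion: (5/83) ≡ 5^41 (mod 83).
5^2 ≡ 25 (mod 83)
5^4 ≡ 44 (mod 83)
5^8 ≡ 27 (mod 83)
5^16 ≡ 65 (mod 83)
5^32 ≡ 75 (mod 83)
5^41 = 5^(32+8+1) ≡ 82 (mod 83).
Result is 82 ≡ −1, so (5/83) = −1.

-1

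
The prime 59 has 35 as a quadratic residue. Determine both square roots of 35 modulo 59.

25, 34

Since 59 ≡ 3 (mod 4), a square root of 35 is 35^((59+1)/4) = 35^15 mod 59.
Repeated squaring: 35^2≡45, 35^4≡19, 35^8≡7 (mod 59).
35^15 = 35^(8+4+2+1) ≡ 25 (mod 59).
Check: 25² = 625 ≡ 35 (mod 59). The two roots are 25 and 34.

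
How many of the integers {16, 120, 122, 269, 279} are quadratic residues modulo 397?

(16/397) = +1 → QR.
(120/397) = +1 → QR.
(122/397) = +1 → QR.
(269/397) = -1 → non-residue.
(279/397) = +1 → QR.
Total quadratic residues among the 5: 4.

4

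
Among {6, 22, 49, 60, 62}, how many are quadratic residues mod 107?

(6/107) = -1 → non-residue.
(22/107) = -1 → non-residue.
(49/107) = +1 → QR.
(60/107) = -1 → non-residue.
(62/107) = +1 → QR.
Total quadratic residues among the 5: 2.

2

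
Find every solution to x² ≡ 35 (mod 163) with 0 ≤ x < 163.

19, 144

Since 163 ≡ 3 (mod 4), a square root of 35 is 35^((163+1)/4) = 35^41 mod 163.
Repeated squaring: 35^2≡84, 35^4≡47, 35^8≡90, 35^16≡113, 35^32≡55 (mod 163).
35^41 = 35^(32+8+1) ≡ 144 (mod 163).
Check: 144² = 20736 ≡ 35 (mod 163). The two roots are 19 and 144.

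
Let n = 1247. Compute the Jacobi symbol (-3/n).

First reduce: -3 ≡ 1244 (mod 1247).
Pull out 2^2: since 1247 ≡ 7 (mod 8), (2/1247) = +1, so (2/1247)^2 = +1.
Reciprocity: 311 ≡ 3 and 1247 ≡ 3 (mod 4), so (311/1247) = −(1247/311).
Reduce top mod 311: now compute (3/311).
Reciprocity: 3 ≡ 3 and 311 ≡ 3 (mod 4), so (3/311) = −(311/3).
Reduce top mod 3: now compute (2/3).
Pull out 2: since 3 ≡ 3 (mod 8), (2/3) = -1.
Reached (1/3) = 1. Collecting the sign flips along the way, the symbol is -1.

-1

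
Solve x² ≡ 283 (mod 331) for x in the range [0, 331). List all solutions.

79, 252

Since 331 ≡ 3 (mod 4), a square root of 283 is 283^((331+1)/4) = 283^83 mod 331.
Repeated squaring: 283^2≡318, 283^4≡169, 283^8≡95, 283^16≡88, 283^32≡131, 283^64≡280 (mod 331).
283^83 = 283^(64+16+2+1) ≡ 79 (mod 331).
Check: 79² = 6241 ≡ 283 (mod 331). The two roots are 79 and 252.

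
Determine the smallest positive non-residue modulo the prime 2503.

3

(2/2503) = +1, so 2 is a residue.
(3/2503) = −1, so 3 is the smallest positive non-residue mod 2503.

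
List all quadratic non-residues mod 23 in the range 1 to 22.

5,7,10,11,14,15,17,19,20,21,22

Square k = 1,…,11 (k and 23−k give the same square):
1²=1, 2²=4, 3²=9, 4²=16, 5²≡2, 6²≡13, 7²≡3, 8²≡18, 9²≡12, 10²≡8, 11²≡6 (mod 23).
The residues are {1, 2, 3, 4, 6, 8, 9, 12, 13, 16, 18}; the non-residues are the remaining 11 nonzero classes.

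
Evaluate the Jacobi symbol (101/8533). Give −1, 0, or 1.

1

Reciprocity: 101 ≡ 1 and 8533 ≡ 1 (mod 4), so (101/8533) = +(8533/101).
Reduce top mod 101: now compute (49/101).
Reciprocity: 49 ≡ 1 and 101 ≡ 1 (mod 4), so (49/101) = +(101/49).
Reduce top mod 49: now compute (3/49).
Reciprocity: 3 ≡ 3 and 49 ≡ 1 (mod 4), so (3/49) = +(49/3).
Reduce top mod 3: now compute (1/3).
Reached (1/3) = 1. Collecting the sign flips along the way, the symbol is +1.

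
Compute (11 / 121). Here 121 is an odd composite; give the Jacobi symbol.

0

Reciprocity: 11 ≡ 3 and 121 ≡ 1 (mod 4), so (11/121) = +(121/11).
Reduce top mod 11: now compute (0/11).
Top reduces to 0: gcd > 1, so the symbol is 0.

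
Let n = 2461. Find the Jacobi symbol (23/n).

Reciprocity: 23 ≡ 3 and 2461 ≡ 1 (mod 4), so (23/2461) = +(2461/23).
Reduce top mod 23: now compute (0/23).
Top reduces to 0: gcd > 1, so the symbol is 0.

0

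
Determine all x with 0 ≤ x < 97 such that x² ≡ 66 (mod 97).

39, 58

97 ≡ 1 (mod 4), so we find a root by search.
Trying successive values, 39² = 1521 ≡ 66 (mod 97). The other root is 97 − 39 = 58.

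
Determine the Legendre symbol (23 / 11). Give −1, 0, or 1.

1

First reduce: 23 ≡ 1 (mod 11).
Reached (1/11) = 1. Collecting the sign flips along the way, the symbol is +1.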